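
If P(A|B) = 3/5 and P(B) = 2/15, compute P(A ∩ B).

By definition, P(A|B) = P(A ∩ B) / P(B)
So P(A ∩ B) = P(A|B) × P(B)
= 3/5 × 2/15
= 2/25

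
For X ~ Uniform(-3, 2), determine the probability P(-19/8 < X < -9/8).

P(-19/8 < X < -9/8) = ∫_{-19/8}^{-9/8} f(x) dx
where f(x) = \frac{1}{5}
= \frac{1}{4}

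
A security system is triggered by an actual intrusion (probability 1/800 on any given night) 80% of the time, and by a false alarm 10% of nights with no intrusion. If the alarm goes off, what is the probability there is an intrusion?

Let D = the rare event, + = positive/flagged.
P(D) = 1/800
P(+|D) = 80/100 = 4/5
P(+|D') = 10/100 = 1/10
P(+) = P(+|D)P(D) + P(+|D')P(D')
     = \frac{4}{5} × \frac{1}{800} + \frac{1}{10} × \frac{799}{800}
     = \frac{807}{8000}
P(D|+) = P(+|D)P(D)/P(+) = \frac{8}{807}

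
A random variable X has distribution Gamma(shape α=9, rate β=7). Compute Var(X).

For X ~ Gamma(shape α=9, rate β=7):
Var(X) = \frac{9}{49}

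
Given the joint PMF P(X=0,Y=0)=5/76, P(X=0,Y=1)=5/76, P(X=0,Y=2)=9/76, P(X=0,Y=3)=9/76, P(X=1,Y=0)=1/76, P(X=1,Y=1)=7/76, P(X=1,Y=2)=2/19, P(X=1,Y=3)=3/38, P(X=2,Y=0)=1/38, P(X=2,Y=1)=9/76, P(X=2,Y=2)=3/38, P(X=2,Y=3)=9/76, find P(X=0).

P(X=0) = P(X=0,Y=0) + P(X=0,Y=1) + P(X=0,Y=2) + P(X=0,Y=3)
= 5/76 + 5/76 + 9/76 + 9/76
= 7/19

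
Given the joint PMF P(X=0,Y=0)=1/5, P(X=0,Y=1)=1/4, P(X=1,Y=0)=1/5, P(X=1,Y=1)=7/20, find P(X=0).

P(X=0) = P(X=0,Y=0) + P(X=0,Y=1)
= 1/5 + 1/4
= 9/20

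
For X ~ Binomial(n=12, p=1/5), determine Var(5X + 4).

For X ~ Binomial(n=12, p=1/5):
Var(X) = \frac{48}{25}
Var(5X + 4) = (5)² × Var(X) = 25 × \frac{48}{25} = 48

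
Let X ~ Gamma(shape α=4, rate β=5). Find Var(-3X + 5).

For X ~ Gamma(shape α=4, rate β=5):
Var(X) = \frac{4}{25}
Var(-3X + 5) = (-3)² × Var(X) = 9 × \frac{4}{25} = \frac{36}{25}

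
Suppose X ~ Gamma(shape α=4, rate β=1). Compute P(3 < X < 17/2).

P(3 < X < 17/2) = ∫_{3}^{17/2} f(x) dx
where f(x) = \frac{x^{3} e^{- x}}{6}
= - \frac{7103}{48 e^{\frac{17}{2}}} + \frac{13}{e^{3}}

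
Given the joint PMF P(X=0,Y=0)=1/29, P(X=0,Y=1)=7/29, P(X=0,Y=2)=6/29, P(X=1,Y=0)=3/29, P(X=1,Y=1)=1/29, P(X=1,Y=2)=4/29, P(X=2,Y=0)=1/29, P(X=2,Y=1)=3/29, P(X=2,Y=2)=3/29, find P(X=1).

P(X=1) = P(X=1,Y=0) + P(X=1,Y=1) + P(X=1,Y=2)
= 3/29 + 1/29 + 4/29
= 8/29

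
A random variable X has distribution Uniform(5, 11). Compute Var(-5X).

For X ~ Uniform(5, 11):
Var(X) = 3
Var(-5X) = (-5)² × Var(X) = 25 × 3 = 75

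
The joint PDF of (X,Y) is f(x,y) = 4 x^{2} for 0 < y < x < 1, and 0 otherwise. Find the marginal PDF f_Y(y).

f_Y(y) = ∫_y^1 4 x^{2} dx = \frac{4}{3} - \frac{4 y^{3}}{3}
for 0 < y < 1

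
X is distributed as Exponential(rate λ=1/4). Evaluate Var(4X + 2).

For X ~ Exponential(rate λ=1/4):
Var(X) = 16
Var(4X + 2) = (4)² × Var(X) = 16 × 16 = 256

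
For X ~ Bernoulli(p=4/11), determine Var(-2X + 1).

For X ~ Bernoulli(p=4/11):
Var(X) = \frac{28}{121}
Var(-2X + 1) = (-2)² × Var(X) = 4 × \frac{28}{121} = \frac{112}{121}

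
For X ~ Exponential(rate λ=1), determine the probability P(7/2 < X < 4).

P(7/2 < X < 4) = ∫_{7/2}^{4} f(x) dx
where f(x) = e^{- x}
= - \frac{1}{e^{4}} + e^{- \frac{7}{2}}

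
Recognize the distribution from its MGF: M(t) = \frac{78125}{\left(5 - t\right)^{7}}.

The MGF M(t) = \frac{78125}{\left(5 - t\right)^{7}} is the standard form for the Gamma distribution.
Comparing with the known MGF formula identifies: Gamma(shape α=7, rate β=5)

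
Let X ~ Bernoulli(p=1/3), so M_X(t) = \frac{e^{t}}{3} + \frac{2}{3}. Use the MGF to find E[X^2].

To find E[X^2], compute M^(2)(0):
M^(1)(t) = \frac{e^{t}}{3}
M^(2)(t) = \frac{e^{t}}{3}
M^(2)(0) = \frac{1}{3}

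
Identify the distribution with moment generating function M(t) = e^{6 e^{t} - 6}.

The MGF M(t) = e^{6 e^{t} - 6} is the standard form for the Poisson distribution.
Comparing with the known MGF formula identifies: Poisson(λ=6)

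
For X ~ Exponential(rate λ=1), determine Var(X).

For X ~ Exponential(rate λ=1):
Var(X) = 1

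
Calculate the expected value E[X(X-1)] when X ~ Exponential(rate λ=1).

E[X(X-1)] = E[X² - X] = E[X²] - E[X]
E[X] = 1
E[X²] = Var(X) + (E[X])² = 1 + (1)² = 2
E[X(X-1)] = 2 - 1 = 1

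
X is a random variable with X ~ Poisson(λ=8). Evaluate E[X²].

Using the identity E[X²] = Var(X) + (E[X])²:
E[X] = 8
Var(X) = 8
E[X²] = 8 + (8)²
= 72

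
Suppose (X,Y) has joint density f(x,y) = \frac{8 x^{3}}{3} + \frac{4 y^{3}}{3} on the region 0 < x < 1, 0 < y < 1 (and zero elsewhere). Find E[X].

E[X] = ∫_0^1 ∫_0^1 x × f(x,y) dy dx
= ∫_0^1 ∫_0^1 x × (\frac{8 x^{3}}{3} + \frac{4 y^{3}}{3}) dy dx
= \frac{7}{10}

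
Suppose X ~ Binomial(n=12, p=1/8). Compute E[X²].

Using the identity E[X²] = Var(X) + (E[X])²:
E[X] = \frac{3}{2}
Var(X) = \frac{21}{16}
E[X²] = \frac{21}{16} + (\frac{3}{2})²
= \frac{57}{16}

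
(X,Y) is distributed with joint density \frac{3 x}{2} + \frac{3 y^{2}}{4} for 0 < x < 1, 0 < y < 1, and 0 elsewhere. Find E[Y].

E[Y] = ∫_0^1 ∫_0^1 y × f(x,y) dx dy
= \frac{9}{16}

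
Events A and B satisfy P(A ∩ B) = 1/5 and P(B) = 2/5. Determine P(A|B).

P(A|B) = P(A ∩ B) / P(B)
= (1/5) / (2/5)
= 1/2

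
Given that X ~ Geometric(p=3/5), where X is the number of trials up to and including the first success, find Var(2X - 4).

For X ~ Geometric(p=3/5), where X is the number of trials up to and including the first success:
Var(X) = \frac{10}{9}
Var(2X - 4) = (2)² × Var(X) = 4 × \frac{10}{9} = \frac{40}{9}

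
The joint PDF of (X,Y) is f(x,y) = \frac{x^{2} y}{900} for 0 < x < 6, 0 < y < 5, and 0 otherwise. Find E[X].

f_X(x) = ∫_0^5 \frac{x^{2} y}{900} dy = \frac{x^{2}}{72}
E[X] = ∫_0^6 x × (\frac{x^{2}}{72}) dx = \frac{9}{2}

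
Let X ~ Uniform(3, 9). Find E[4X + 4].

For X ~ Uniform(3, 9):
E[X] = 6
E[4X + 4] = 4 × E[X] + 4 = 28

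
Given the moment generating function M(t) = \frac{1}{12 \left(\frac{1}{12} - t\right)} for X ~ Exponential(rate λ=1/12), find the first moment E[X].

To find E[X], compute M^(1)(0):
M^(1)(t) = \frac{1}{12 \left(\frac{1}{12} - t\right)^{2}}
M^(1)(0) = 12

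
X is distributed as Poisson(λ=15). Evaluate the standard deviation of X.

For X ~ Poisson(λ=15):
Var(X) = 15
SD(X) = √(Var(X)) = √(15) = \sqrt{15}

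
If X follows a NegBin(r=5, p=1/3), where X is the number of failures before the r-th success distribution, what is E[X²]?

Using the identity E[X²] = Var(X) + (E[X])²:
E[X] = 10
Var(X) = 30
E[X²] = 30 + (10)²
= 130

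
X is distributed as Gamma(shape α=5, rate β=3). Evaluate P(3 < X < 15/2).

P(3 < X < 15/2) = ∫_{3}^{15/2} f(x) dx
where f(x) = \frac{81 x^{4} e^{- 3 x}}{8}
= - \frac{1645283}{128 e^{\frac{45}{2}}} + \frac{3563}{8 e^{9}}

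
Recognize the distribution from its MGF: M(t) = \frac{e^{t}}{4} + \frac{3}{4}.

The MGF M(t) = \frac{e^{t}}{4} + \frac{3}{4} is the standard form for the Bernoulli distribution.
Comparing with the known MGF formula identifies: Bernoulli(p=1/4)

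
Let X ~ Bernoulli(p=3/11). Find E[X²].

Using the identity E[X²] = Var(X) + (E[X])²:
E[X] = \frac{3}{11}
Var(X) = \frac{24}{121}
E[X²] = \frac{24}{121} + (\frac{3}{11})²
= \frac{3}{11}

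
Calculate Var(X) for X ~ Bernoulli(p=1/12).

For X ~ Bernoulli(p=1/12):
Var(X) = \frac{11}{144}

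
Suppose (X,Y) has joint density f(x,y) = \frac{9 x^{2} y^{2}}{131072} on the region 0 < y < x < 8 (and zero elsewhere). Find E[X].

f_X(x) = ∫_0^x \frac{9 x^{2} y^{2}}{131072} dy = \frac{3 x^{5}}{131072}
E[X] = ∫_0^8 x × (\frac{3 x^{5}}{131072}) dx = \frac{48}{7}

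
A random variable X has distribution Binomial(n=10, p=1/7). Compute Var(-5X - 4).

For X ~ Binomial(n=10, p=1/7):
Var(X) = \frac{60}{49}
Var(-5X - 4) = (-5)² × Var(X) = 25 × \frac{60}{49} = \frac{1500}{49}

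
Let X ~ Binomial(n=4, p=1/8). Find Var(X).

For X ~ Binomial(n=4, p=1/8):
Var(X) = \frac{7}{16}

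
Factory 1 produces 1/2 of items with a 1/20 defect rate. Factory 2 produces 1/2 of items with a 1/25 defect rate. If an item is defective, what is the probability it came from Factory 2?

Using Bayes' theorem:
P(F1) = 1/2, P(D|F1) = 1/20
P(F2) = 1/2, P(D|F2) = 1/25
P(D) = P(D|F1)P(F1) + P(D|F2)P(F2)
     = \frac{9}{200}
P(F2|D) = P(D|F2)P(F2) / P(D)
= \frac{4}{9}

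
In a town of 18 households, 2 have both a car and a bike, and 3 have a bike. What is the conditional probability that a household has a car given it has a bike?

P(A ∩ B) = 2/18 = 1/9
P(B) = 3/18 = 1/6
P(A|B) = P(A ∩ B) / P(B) = (1/9) / (1/6) = 2/3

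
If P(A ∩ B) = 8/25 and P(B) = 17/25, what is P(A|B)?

P(A|B) = P(A ∩ B) / P(B)
= (8/25) / (17/25)
= 8/17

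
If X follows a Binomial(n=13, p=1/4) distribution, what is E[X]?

For X ~ Binomial(n=13, p=1/4), the expected value is:
E[X] = \frac{13}{4}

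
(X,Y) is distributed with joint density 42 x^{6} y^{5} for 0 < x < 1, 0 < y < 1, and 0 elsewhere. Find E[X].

E[X] = ∫_0^1 ∫_0^1 x × f(x,y) dy dx
= ∫_0^1 ∫_0^1 x × (42 x^{6} y^{5}) dy dx
= \frac{7}{8}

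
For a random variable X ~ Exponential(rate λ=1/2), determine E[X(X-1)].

E[X(X-1)] = E[X² - X] = E[X²] - E[X]
E[X] = 2
E[X²] = Var(X) + (E[X])² = 4 + (2)² = 8
E[X(X-1)] = 8 - 2 = 6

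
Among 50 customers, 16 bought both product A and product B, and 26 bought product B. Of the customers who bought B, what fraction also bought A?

P(A ∩ B) = 16/50 = 8/25
P(B) = 26/50 = 13/25
P(A|B) = P(A ∩ B) / P(B) = (8/25) / (13/25) = 8/13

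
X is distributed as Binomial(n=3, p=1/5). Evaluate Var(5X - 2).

For X ~ Binomial(n=3, p=1/5):
Var(X) = \frac{12}{25}
Var(5X - 2) = (5)² × Var(X) = 25 × \frac{12}{25} = 12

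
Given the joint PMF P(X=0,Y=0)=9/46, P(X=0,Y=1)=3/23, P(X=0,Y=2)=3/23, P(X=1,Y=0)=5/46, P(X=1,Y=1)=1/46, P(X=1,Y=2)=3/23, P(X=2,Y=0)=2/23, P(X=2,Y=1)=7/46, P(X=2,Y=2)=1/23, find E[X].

First find marginal of X:
P(X=0) = 21/46
P(X=1) = 6/23
P(X=2) = 13/46
E[X] = 0 × 21/46 + 1 × 6/23 + 2 × 13/46 = 19/23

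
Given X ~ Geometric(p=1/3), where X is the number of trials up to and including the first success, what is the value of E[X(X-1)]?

E[X(X-1)] = E[X² - X] = E[X²] - E[X]
E[X] = 3
E[X²] = Var(X) + (E[X])² = 6 + (3)² = 15
E[X(X-1)] = 15 - 3 = 12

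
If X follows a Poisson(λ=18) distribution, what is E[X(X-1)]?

E[X(X-1)] = E[X² - X] = E[X²] - E[X]
E[X] = 18
E[X²] = Var(X) + (E[X])² = 18 + (18)² = 342
E[X(X-1)] = 342 - 18 = 324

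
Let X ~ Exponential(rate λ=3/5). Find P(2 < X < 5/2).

P(2 < X < 5/2) = ∫_{2}^{5/2} f(x) dx
where f(x) = \frac{3 e^{- \frac{3 x}{5}}}{5}
= - \frac{1}{e^{\frac{3}{2}}} + e^{- \frac{6}{5}}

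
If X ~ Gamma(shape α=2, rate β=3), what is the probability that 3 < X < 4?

P(3 < X < 4) = ∫_{3}^{4} f(x) dx
where f(x) = 9 x e^{- 3 x}
= \frac{-13 + 10 e^{3}}{e^{12}}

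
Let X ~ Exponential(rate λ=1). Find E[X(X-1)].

E[X(X-1)] = E[X² - X] = E[X²] - E[X]
E[X] = 1
E[X²] = Var(X) + (E[X])² = 1 + (1)² = 2
E[X(X-1)] = 2 - 1 = 1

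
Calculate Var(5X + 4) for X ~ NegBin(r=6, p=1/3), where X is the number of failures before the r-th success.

For X ~ NegBin(r=6, p=1/3), where X is the number of failures before the r-th success:
Var(X) = 36
Var(5X + 4) = (5)² × Var(X) = 25 × 36 = 900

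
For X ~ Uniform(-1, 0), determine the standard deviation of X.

For X ~ Uniform(-1, 0):
Var(X) = \frac{1}{12}
SD(X) = √(Var(X)) = √(\frac{1}{12}) = \frac{\sqrt{3}}{6}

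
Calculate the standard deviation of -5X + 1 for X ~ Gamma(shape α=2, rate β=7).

For X ~ Gamma(shape α=2, rate β=7):
Var(X) = \frac{2}{49}
SD(X) = √(Var(X)) = √(\frac{2}{49}) = \frac{\sqrt{2}}{7}
SD(-5X + 1) = |-5| × SD(X) = 5 × \frac{\sqrt{2}}{7} = \frac{5 \sqrt{2}}{7}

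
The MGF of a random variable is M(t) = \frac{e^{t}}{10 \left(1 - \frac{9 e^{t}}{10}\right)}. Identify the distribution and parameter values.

The MGF M(t) = \frac{e^{t}}{10 \left(1 - \frac{9 e^{t}}{10}\right)} is the standard form for the Geometric distribution.
Comparing with the known MGF formula identifies: Geometric(p=1/10), X = trial number of first success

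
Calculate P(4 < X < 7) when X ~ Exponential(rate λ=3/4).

P(4 < X < 7) = ∫_{4}^{7} f(x) dx
where f(x) = \frac{3 e^{- \frac{3 x}{4}}}{4}
= - \frac{1}{e^{\frac{21}{4}}} + e^{-3}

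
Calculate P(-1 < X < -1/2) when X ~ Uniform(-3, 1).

P(-1 < X < -1/2) = ∫_{-1}^{-1/2} f(x) dx
where f(x) = \frac{1}{4}
= \frac{1}{8}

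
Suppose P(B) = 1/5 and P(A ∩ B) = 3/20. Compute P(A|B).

P(A|B) = P(A ∩ B) / P(B)
= (3/20) / (1/5)
= 3/4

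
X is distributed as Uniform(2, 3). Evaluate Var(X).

For X ~ Uniform(2, 3):
Var(X) = \frac{1}{12}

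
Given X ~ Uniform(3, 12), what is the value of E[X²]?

Using the identity E[X²] = Var(X) + (E[X])²:
E[X] = \frac{15}{2}
Var(X) = \frac{27}{4}
E[X²] = \frac{27}{4} + (\frac{15}{2})²
= 63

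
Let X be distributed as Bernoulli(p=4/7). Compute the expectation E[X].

For X ~ Bernoulli(p=4/7), the expected value is:
E[X] = \frac{4}{7}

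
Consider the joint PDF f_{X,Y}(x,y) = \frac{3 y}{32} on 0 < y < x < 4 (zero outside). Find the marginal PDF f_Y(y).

f_Y(y) = ∫_y^4 \frac{3 y}{32} dx = \frac{3 y \left(4 - y\right)}{32}
for 0 < y < 4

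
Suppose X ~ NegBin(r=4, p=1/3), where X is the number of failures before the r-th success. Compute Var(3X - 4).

For X ~ NegBin(r=4, p=1/3), where X is the number of failures before the r-th success:
Var(X) = 24
Var(3X - 4) = (3)² × Var(X) = 9 × 24 = 216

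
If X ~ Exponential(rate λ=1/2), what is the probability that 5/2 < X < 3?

P(5/2 < X < 3) = ∫_{5/2}^{3} f(x) dx
where f(x) = \frac{e^{- \frac{x}{2}}}{2}
= - \frac{1}{e^{\frac{3}{2}}} + e^{- \frac{5}{4}}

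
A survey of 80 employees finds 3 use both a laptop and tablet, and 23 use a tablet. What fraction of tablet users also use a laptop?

P(A ∩ B) = 3/80
P(B) = 23/80
P(A|B) = P(A ∩ B) / P(B) = (3/80) / (23/80) = 3/23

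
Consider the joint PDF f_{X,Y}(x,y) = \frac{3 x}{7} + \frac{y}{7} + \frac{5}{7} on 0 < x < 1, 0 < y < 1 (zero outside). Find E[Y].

E[Y] = ∫_0^1 ∫_0^1 y × f(x,y) dx dy
= \frac{43}{84}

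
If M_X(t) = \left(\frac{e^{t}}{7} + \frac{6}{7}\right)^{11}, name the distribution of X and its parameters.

The MGF M(t) = \left(\frac{e^{t}}{7} + \frac{6}{7}\right)^{11} is the standard form for the Binomial distribution.
Comparing with the known MGF formula identifies: Binomial(n=11, p=1/7)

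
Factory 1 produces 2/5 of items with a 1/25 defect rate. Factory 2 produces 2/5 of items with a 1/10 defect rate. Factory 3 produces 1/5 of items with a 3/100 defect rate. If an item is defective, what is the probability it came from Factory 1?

Using Bayes' theorem:
P(F1) = 2/5, P(D|F1) = 1/25
P(F2) = 2/5, P(D|F2) = 1/10
P(F3) = 1/5, P(D|F3) = 3/100
P(D) = P(D|F1)P(F1) + P(D|F2)P(F2) + P(D|F3)P(F3)
     = \frac{31}{500}
P(F1|D) = P(D|F1)P(F1) / P(D)
= \frac{8}{31}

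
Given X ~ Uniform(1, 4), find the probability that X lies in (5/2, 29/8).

P(5/2 < X < 29/8) = ∫_{5/2}^{29/8} f(x) dx
where f(x) = \frac{1}{3}
= \frac{3}{8}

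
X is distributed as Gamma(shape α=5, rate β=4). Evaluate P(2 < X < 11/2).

P(2 < X < 11/2) = ∫_{2}^{11/2} f(x) dx
where f(x) = \frac{128 x^{4} e^{- 4 x}}{3}
= \frac{-35401 + 891 e^{14}}{3 e^{22}}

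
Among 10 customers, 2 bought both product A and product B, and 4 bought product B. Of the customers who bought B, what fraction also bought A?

P(A ∩ B) = 2/10 = 1/5
P(B) = 4/10 = 2/5
P(A|B) = P(A ∩ B) / P(B) = (1/5) / (2/5) = 1/2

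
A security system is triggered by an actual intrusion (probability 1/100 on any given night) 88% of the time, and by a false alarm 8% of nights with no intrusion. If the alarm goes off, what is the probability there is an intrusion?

Let D = the rare event, + = positive/flagged.
P(D) = 1/100
P(+|D) = 88/100 = 22/25
P(+|D') = 8/100 = 2/25
P(+) = P(+|D)P(D) + P(+|D')P(D')
     = \frac{22}{25} × \frac{1}{100} + \frac{2}{25} × \frac{99}{100}
     = \frac{11}{125}
P(D|+) = P(+|D)P(D)/P(+) = \frac{1}{10}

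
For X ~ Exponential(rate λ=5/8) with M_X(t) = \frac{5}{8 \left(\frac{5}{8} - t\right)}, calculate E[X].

To find E[X], compute M^(1)(0):
M^(1)(t) = \frac{5}{8 \left(\frac{5}{8} - t\right)^{2}}
M^(1)(0) = \frac{8}{5}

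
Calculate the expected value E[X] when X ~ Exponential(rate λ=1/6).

For X ~ Exponential(rate λ=1/6), the expected value is:
E[X] = 6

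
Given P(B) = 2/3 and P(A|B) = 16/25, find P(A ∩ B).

By definition, P(A|B) = P(A ∩ B) / P(B)
So P(A ∩ B) = P(A|B) × P(B)
= 16/25 × 2/3
= 32/75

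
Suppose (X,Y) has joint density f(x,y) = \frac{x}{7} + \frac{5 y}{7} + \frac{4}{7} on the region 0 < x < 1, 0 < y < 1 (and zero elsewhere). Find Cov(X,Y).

E[XY] = ∫∫ xy × f(x,y) dx dy = \frac{2}{7}
E[X] = \frac{43}{84}
E[Y] = \frac{47}{84}
Cov(X,Y) = E[XY] - E[X]E[Y] = - \frac{5}{7056}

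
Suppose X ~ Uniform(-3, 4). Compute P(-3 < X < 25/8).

P(-3 < X < 25/8) = ∫_{-3}^{25/8} f(x) dx
where f(x) = \frac{1}{7}
= \frac{7}{8}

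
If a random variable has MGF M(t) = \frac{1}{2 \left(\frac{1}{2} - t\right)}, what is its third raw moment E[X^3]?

To find E[X^3], compute M^(3)(0):
M^(1)(t) = \frac{1}{2 \left(\frac{1}{2} - t\right)^{2}}
M^(2)(t) = \frac{1}{\left(\frac{1}{2} - t\right)^{3}}
M^(3)(t) = \frac{3}{\left(\frac{1}{2} - t\right)^{4}}
M^(3)(0) = 48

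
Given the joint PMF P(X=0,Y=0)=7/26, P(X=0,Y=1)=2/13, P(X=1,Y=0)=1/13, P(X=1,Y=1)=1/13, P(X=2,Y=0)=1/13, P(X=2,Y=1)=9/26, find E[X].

First find marginal of X:
P(X=0) = 11/26
P(X=1) = 2/13
P(X=2) = 11/26
E[X] = 0 × 11/26 + 1 × 2/13 + 2 × 11/26 = 1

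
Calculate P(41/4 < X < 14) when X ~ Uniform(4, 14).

P(41/4 < X < 14) = ∫_{41/4}^{14} f(x) dx
where f(x) = \frac{1}{10}
= \frac{3}{8}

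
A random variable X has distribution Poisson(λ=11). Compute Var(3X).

For X ~ Poisson(λ=11):
Var(X) = 11
Var(3X) = (3)² × Var(X) = 9 × 11 = 99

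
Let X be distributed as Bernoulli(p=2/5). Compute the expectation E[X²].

Using the identity E[X²] = Var(X) + (E[X])²:
E[X] = \frac{2}{5}
Var(X) = \frac{6}{25}
E[X²] = \frac{6}{25} + (\frac{2}{5})²
= \frac{2}{5}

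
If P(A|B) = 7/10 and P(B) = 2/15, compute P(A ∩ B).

By definition, P(A|B) = P(A ∩ B) / P(B)
So P(A ∩ B) = P(A|B) × P(B)
= 7/10 × 2/15
= 7/75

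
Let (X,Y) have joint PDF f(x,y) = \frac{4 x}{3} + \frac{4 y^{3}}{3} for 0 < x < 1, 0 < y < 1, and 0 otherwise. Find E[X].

E[X] = ∫_0^1 ∫_0^1 x × f(x,y) dy dx
= ∫_0^1 ∫_0^1 x × (\frac{4 x}{3} + \frac{4 y^{3}}{3}) dy dx
= \frac{11}{18}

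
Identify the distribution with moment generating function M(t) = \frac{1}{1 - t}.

The MGF M(t) = \frac{1}{1 - t} is the standard form for the Exponential distribution.
Comparing with the known MGF formula identifies: Exponential(rate λ=1)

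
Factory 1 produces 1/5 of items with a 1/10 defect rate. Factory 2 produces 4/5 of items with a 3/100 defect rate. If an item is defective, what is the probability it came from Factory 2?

Using Bayes' theorem:
P(F1) = 1/5, P(D|F1) = 1/10
P(F2) = 4/5, P(D|F2) = 3/100
P(D) = P(D|F1)P(F1) + P(D|F2)P(F2)
     = \frac{11}{250}
P(F2|D) = P(D|F2)P(F2) / P(D)
= \frac{6}{11}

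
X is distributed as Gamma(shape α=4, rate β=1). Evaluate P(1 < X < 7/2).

P(1 < X < 7/2) = ∫_{1}^{7/2} f(x) dx
where f(x) = \frac{x^{3} e^{- x}}{6}
= - \frac{853}{48 e^{\frac{7}{2}}} + \frac{8}{3 e}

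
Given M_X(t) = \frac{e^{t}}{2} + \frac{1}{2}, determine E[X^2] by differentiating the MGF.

To find E[X^2], compute M^(2)(0):
M^(1)(t) = \frac{e^{t}}{2}
M^(2)(t) = \frac{e^{t}}{2}
M^(2)(0) = \frac{1}{2}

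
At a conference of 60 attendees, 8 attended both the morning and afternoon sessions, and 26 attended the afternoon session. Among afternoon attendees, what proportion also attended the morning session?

P(A ∩ B) = 8/60 = 2/15
P(B) = 26/60 = 13/30
P(A|B) = P(A ∩ B) / P(B) = (2/15) / (13/30) = 4/13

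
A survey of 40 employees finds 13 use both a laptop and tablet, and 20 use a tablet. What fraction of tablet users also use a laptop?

P(A ∩ B) = 13/40
P(B) = 20/40 = 1/2
P(A|B) = P(A ∩ B) / P(B) = (13/40) / (1/2) = 13/20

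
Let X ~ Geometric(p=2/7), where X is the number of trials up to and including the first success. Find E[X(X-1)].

E[X(X-1)] = E[X² - X] = E[X²] - E[X]
E[X] = \frac{7}{2}
E[X²] = Var(X) + (E[X])² = \frac{35}{4} + (\frac{7}{2})² = 21
E[X(X-1)] = 21 - \frac{7}{2} = \frac{35}{2}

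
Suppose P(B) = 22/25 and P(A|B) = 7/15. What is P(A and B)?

By definition, P(A|B) = P(A ∩ B) / P(B)
So P(A ∩ B) = P(A|B) × P(B)
= 7/15 × 22/25
= 154/375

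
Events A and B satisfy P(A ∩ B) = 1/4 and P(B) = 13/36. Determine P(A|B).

P(A|B) = P(A ∩ B) / P(B)
= (1/4) / (13/36)
= 9/13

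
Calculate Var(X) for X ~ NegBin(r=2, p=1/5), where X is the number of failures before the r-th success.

For X ~ NegBin(r=2, p=1/5), where X is the number of failures before the r-th success:
Var(X) = 40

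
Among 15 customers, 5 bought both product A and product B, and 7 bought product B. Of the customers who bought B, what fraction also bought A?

P(A ∩ B) = 5/15 = 1/3
P(B) = 7/15
P(A|B) = P(A ∩ B) / P(B) = (1/3) / (7/15) = 5/7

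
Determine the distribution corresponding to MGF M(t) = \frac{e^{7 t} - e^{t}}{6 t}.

The MGF M(t) = \frac{e^{7 t} - e^{t}}{6 t} is the standard form for the Uniform distribution.
Comparing with the known MGF formula identifies: Uniform(1, 7)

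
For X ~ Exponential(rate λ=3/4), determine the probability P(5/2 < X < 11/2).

P(5/2 < X < 11/2) = ∫_{5/2}^{11/2} f(x) dx
where f(x) = \frac{3 e^{- \frac{3 x}{4}}}{4}
= - \frac{1 - e^{\frac{9}{4}}}{e^{\frac{33}{8}}}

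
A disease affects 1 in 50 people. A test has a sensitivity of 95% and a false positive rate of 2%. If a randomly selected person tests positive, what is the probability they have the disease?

Let D = the rare event, + = positive/flagged.
P(D) = 1/50
P(+|D) = 95/100 = 19/20
P(+|D') = 2/100 = 1/50
P(+) = P(+|D)P(D) + P(+|D')P(D')
     = \frac{19}{20} × \frac{1}{50} + \frac{1}{50} × \frac{49}{50}
     = \frac{193}{5000}
P(D|+) = P(+|D)P(D)/P(+) = \frac{95}{193}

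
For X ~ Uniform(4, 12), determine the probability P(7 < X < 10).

P(7 < X < 10) = ∫_{7}^{10} f(x) dx
where f(x) = \frac{1}{8}
= \frac{3}{8}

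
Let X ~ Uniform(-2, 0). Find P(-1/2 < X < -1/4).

P(-1/2 < X < -1/4) = ∫_{-1/2}^{-1/4} f(x) dx
where f(x) = \frac{1}{2}
= \frac{1}{8}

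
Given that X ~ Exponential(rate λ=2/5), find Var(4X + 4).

For X ~ Exponential(rate λ=2/5):
Var(X) = \frac{25}{4}
Var(4X + 4) = (4)² × Var(X) = 16 × \frac{25}{4} = 100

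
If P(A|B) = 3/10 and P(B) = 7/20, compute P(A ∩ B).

By definition, P(A|B) = P(A ∩ B) / P(B)
So P(A ∩ B) = P(A|B) × P(B)
= 3/10 × 7/20
= 21/200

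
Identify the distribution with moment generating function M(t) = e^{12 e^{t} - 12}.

The MGF M(t) = e^{12 e^{t} - 12} is the standard form for the Poisson distribution.
Comparing with the known MGF formula identifies: Poisson(λ=12)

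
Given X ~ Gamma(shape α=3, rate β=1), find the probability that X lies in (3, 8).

P(3 < X < 8) = ∫_{3}^{8} f(x) dx
where f(x) = \frac{x^{2} e^{- x}}{2}
= \frac{-82 + 17 e^{5}}{2 e^{8}}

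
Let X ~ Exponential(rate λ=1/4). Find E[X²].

Using the identity E[X²] = Var(X) + (E[X])²:
E[X] = 4
Var(X) = 16
E[X²] = 16 + (4)²
= 32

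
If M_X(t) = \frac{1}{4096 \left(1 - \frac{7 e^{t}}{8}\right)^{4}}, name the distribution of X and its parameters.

The MGF M(t) = \frac{1}{4096 \left(1 - \frac{7 e^{t}}{8}\right)^{4}} is the standard form for the NegativeBinomial distribution.
Comparing with the known MGF formula identifies: NegBin(r=4, p=1/8), X = failures before r-th success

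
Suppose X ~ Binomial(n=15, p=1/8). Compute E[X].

For X ~ Binomial(n=15, p=1/8), the expected value is:
E[X] = \frac{15}{8}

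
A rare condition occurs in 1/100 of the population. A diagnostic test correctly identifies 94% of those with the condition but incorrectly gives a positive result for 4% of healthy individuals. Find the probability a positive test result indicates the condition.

Let D = the rare event, + = positive/flagged.
P(D) = 1/100
P(+|D) = 94/100 = 47/50
P(+|D') = 4/100 = 1/25
P(+) = P(+|D)P(D) + P(+|D')P(D')
     = \frac{47}{50} × \frac{1}{100} + \frac{1}{25} × \frac{99}{100}
     = \frac{49}{1000}
P(D|+) = P(+|D)P(D)/P(+) = \frac{47}{245}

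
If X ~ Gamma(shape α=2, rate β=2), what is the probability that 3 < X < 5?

P(3 < X < 5) = ∫_{3}^{5} f(x) dx
where f(x) = 4 x e^{- 2 x}
= \frac{-11 + 7 e^{4}}{e^{10}}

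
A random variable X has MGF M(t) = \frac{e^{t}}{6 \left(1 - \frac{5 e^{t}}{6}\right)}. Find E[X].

To find E[X], compute M^(1)(0):
M^(1)(t) = \frac{e^{t}}{6 \left(1 - \frac{5 e^{t}}{6}\right)} + \frac{5 e^{2 t}}{36 \left(1 - \frac{5 e^{t}}{6}\right)^{2}}
M^(1)(0) = 6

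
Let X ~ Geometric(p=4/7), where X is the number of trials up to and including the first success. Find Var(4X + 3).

For X ~ Geometric(p=4/7), where X is the number of trials up to and including the first success:
Var(X) = \frac{21}{16}
Var(4X + 3) = (4)² × Var(X) = 16 × \frac{21}{16} = 21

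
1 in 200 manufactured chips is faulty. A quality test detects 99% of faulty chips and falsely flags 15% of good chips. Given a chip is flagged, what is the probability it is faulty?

Let D = the rare event, + = positive/flagged.
P(D) = 1/200
P(+|D) = 99/100
P(+|D') = 15/100 = 3/20
P(+) = P(+|D)P(D) + P(+|D')P(D')
     = \frac{99}{100} × \frac{1}{200} + \frac{3}{20} × \frac{199}{200}
     = \frac{771}{5000}
P(D|+) = P(+|D)P(D)/P(+) = \frac{33}{1028}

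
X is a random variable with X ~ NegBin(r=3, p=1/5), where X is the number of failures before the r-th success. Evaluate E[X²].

Using the identity E[X²] = Var(X) + (E[X])²:
E[X] = 12
Var(X) = 60
E[X²] = 60 + (12)²
= 204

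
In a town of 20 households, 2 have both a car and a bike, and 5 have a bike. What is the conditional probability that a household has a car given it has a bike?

P(A ∩ B) = 2/20 = 1/10
P(B) = 5/20 = 1/4
P(A|B) = P(A ∩ B) / P(B) = (1/10) / (1/4) = 2/5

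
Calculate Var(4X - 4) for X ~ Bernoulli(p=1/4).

For X ~ Bernoulli(p=1/4):
Var(X) = \frac{3}{16}
Var(4X - 4) = (4)² × Var(X) = 16 × \frac{3}{16} = 3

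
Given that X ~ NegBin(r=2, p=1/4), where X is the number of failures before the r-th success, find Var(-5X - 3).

For X ~ NegBin(r=2, p=1/4), where X is the number of failures before the r-th success:
Var(X) = 24
Var(-5X - 3) = (-5)² × Var(X) = 25 × 24 = 600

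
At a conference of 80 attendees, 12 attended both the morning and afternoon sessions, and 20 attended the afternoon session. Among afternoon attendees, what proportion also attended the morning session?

P(A ∩ B) = 12/80 = 3/20
P(B) = 20/80 = 1/4
P(A|B) = P(A ∩ B) / P(B) = (3/20) / (1/4) = 3/5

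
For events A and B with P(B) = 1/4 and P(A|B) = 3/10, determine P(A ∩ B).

By definition, P(A|B) = P(A ∩ B) / P(B)
So P(A ∩ B) = P(A|B) × P(B)
= 3/10 × 1/4
= 3/40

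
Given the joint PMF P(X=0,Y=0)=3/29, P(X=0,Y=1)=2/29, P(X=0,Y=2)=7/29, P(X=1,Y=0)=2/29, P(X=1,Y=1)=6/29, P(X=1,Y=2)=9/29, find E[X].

First find marginal of X:
P(X=0) = 12/29
P(X=1) = 17/29
E[X] = 0 × 12/29 + 1 × 17/29 = 17/29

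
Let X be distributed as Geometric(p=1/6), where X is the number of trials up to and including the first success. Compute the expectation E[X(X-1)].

E[X(X-1)] = E[X² - X] = E[X²] - E[X]
E[X] = 6
E[X²] = Var(X) + (E[X])² = 30 + (6)² = 66
E[X(X-1)] = 66 - 6 = 60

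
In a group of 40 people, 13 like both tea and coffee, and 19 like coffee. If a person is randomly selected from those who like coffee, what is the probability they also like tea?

P(A ∩ B) = 13/40
P(B) = 19/40
P(A|B) = P(A ∩ B) / P(B) = (13/40) / (19/40) = 13/19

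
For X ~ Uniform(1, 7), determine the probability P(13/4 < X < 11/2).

P(13/4 < X < 11/2) = ∫_{13/4}^{11/2} f(x) dx
where f(x) = \frac{1}{6}
= \frac{3}{8}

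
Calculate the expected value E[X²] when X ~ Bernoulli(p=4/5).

Using the identity E[X²] = Var(X) + (E[X])²:
E[X] = \frac{4}{5}
Var(X) = \frac{4}{25}
E[X²] = \frac{4}{25} + (\frac{4}{5})²
= \frac{4}{5}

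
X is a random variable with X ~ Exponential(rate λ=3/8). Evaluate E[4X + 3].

For X ~ Exponential(rate λ=3/8):
E[X] = \frac{8}{3}
E[4X + 3] = 4 × E[X] + 3 = \frac{41}{3}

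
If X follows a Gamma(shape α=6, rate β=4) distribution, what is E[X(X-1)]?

E[X(X-1)] = E[X² - X] = E[X²] - E[X]
E[X] = \frac{3}{2}
E[X²] = Var(X) + (E[X])² = \frac{3}{8} + (\frac{3}{2})² = \frac{21}{8}
E[X(X-1)] = \frac{21}{8} - \frac{3}{2} = \frac{9}{8}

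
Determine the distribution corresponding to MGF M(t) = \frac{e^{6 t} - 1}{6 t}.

The MGF M(t) = \frac{e^{6 t} - 1}{6 t} is the standard form for the Uniform distribution.
Comparing with the known MGF formula identifies: Uniform(0, 6)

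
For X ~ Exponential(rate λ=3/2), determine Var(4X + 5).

For X ~ Exponential(rate λ=3/2):
Var(X) = \frac{4}{9}
Var(4X + 5) = (4)² × Var(X) = 16 × \frac{4}{9} = \frac{64}{9}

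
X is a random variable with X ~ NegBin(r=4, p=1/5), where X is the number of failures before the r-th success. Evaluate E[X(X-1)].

E[X(X-1)] = E[X² - X] = E[X²] - E[X]
E[X] = 16
E[X²] = Var(X) + (E[X])² = 80 + (16)² = 336
E[X(X-1)] = 336 - 16 = 320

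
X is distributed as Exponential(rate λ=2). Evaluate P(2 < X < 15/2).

P(2 < X < 15/2) = ∫_{2}^{15/2} f(x) dx
where f(x) = 2 e^{- 2 x}
= - \frac{1 - e^{11}}{e^{15}}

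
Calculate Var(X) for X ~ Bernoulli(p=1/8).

For X ~ Bernoulli(p=1/8):
Var(X) = \frac{7}{64}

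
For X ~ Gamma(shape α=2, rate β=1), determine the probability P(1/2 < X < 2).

P(1/2 < X < 2) = ∫_{1/2}^{2} f(x) dx
where f(x) = x e^{- x}
= - \frac{3}{e^{2}} + \frac{3}{2 e^{\frac{1}{2}}}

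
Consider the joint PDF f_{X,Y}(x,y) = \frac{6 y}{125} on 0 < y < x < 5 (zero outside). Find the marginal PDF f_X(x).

f_X(x) = ∫_0^x \frac{6 y}{125} dy = \frac{3 x^{2}}{125}
for 0 < x < 5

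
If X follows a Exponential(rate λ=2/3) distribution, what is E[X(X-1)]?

E[X(X-1)] = E[X² - X] = E[X²] - E[X]
E[X] = \frac{3}{2}
E[X²] = Var(X) + (E[X])² = \frac{9}{4} + (\frac{3}{2})² = \frac{9}{2}
E[X(X-1)] = \frac{9}{2} - \frac{3}{2} = 3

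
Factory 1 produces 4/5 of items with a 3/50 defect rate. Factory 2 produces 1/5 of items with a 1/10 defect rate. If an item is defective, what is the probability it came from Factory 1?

Using Bayes' theorem:
P(F1) = 4/5, P(D|F1) = 3/50
P(F2) = 1/5, P(D|F2) = 1/10
P(D) = P(D|F1)P(F1) + P(D|F2)P(F2)
     = \frac{17}{250}
P(F1|D) = P(D|F1)P(F1) / P(D)
= \frac{12}{17}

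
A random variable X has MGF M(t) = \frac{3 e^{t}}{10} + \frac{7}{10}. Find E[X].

To find E[X], compute M^(1)(0):
M^(1)(t) = \frac{3 e^{t}}{10}
M^(1)(0) = \frac{3}{10}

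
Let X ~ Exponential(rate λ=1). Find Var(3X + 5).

For X ~ Exponential(rate λ=1):
Var(X) = 1
Var(3X + 5) = (3)² × Var(X) = 9 × 1 = 9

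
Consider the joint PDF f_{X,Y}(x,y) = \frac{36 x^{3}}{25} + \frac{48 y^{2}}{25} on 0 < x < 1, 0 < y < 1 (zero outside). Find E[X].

E[X] = ∫_0^1 ∫_0^1 x × f(x,y) dy dx
= ∫_0^1 ∫_0^1 x × (\frac{36 x^{3}}{25} + \frac{48 y^{2}}{25}) dy dx
= \frac{76}{125}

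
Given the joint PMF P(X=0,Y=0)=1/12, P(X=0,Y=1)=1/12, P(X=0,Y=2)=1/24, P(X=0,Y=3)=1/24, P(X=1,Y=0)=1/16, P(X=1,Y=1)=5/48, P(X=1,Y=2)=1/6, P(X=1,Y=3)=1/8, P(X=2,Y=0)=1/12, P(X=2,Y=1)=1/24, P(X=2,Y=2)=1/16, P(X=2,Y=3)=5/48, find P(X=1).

P(X=1) = P(X=1,Y=0) + P(X=1,Y=1) + P(X=1,Y=2) + P(X=1,Y=3)
= 1/16 + 5/48 + 1/6 + 1/8
= 11/24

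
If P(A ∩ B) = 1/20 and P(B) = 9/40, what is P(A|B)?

P(A|B) = P(A ∩ B) / P(B)
= (1/20) / (9/40)
= 2/9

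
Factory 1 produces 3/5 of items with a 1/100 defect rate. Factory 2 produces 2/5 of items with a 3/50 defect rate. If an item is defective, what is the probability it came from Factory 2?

Using Bayes' theorem:
P(F1) = 3/5, P(D|F1) = 1/100
P(F2) = 2/5, P(D|F2) = 3/50
P(D) = P(D|F1)P(F1) + P(D|F2)P(F2)
     = \frac{3}{100}
P(F2|D) = P(D|F2)P(F2) / P(D)
= \frac{4}{5}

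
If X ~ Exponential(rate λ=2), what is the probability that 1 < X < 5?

P(1 < X < 5) = ∫_{1}^{5} f(x) dx
where f(x) = 2 e^{- 2 x}
= - \frac{1 - e^{8}}{e^{10}}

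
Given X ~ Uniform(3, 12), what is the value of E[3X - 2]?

For X ~ Uniform(3, 12):
E[X] = \frac{15}{2}
E[3X - 2] = 3 × E[X] - 2 = \frac{41}{2}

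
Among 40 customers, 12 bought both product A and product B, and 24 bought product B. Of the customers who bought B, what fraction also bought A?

P(A ∩ B) = 12/40 = 3/10
P(B) = 24/40 = 3/5
P(A|B) = P(A ∩ B) / P(B) = (3/10) / (3/5) = 1/2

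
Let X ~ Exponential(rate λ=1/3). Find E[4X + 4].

For X ~ Exponential(rate λ=1/3):
E[X] = 3
E[4X + 4] = 4 × E[X] + 4 = 16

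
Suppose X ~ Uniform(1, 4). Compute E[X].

For X ~ Uniform(1, 4), the expected value is:
E[X] = \frac{5}{2}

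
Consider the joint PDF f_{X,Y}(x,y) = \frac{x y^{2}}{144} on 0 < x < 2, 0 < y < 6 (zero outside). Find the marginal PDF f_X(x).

f_X(x) = ∫_0^6 f(x,y) dy
= ∫_0^6 \frac{x y^{2}}{144} dy
= \frac{x}{2} for 0 < x < 2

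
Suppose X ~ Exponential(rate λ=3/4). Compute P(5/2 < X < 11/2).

P(5/2 < X < 11/2) = ∫_{5/2}^{11/2} f(x) dx
where f(x) = \frac{3 e^{- \frac{3 x}{4}}}{4}
= - \frac{1 - e^{\frac{9}{4}}}{e^{\frac{33}{8}}}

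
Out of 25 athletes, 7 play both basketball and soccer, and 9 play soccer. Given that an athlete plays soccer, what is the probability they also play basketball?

P(A ∩ B) = 7/25
P(B) = 9/25
P(A|B) = P(A ∩ B) / P(B) = (7/25) / (9/25) = 7/9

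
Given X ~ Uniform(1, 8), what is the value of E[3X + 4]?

For X ~ Uniform(1, 8):
E[X] = \frac{9}{2}
E[3X + 4] = 3 × E[X] + 4 = \frac{35}{2}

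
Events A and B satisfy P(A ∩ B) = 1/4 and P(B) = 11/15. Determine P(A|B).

P(A|B) = P(A ∩ B) / P(B)
= (1/4) / (11/15)
= 15/44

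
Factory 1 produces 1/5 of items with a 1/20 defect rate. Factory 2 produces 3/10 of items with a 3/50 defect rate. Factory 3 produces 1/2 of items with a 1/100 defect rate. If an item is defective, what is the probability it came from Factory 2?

Using Bayes' theorem:
P(F1) = 1/5, P(D|F1) = 1/20
P(F2) = 3/10, P(D|F2) = 3/50
P(F3) = 1/2, P(D|F3) = 1/100
P(D) = P(D|F1)P(F1) + P(D|F2)P(F2) + P(D|F3)P(F3)
     = \frac{33}{1000}
P(F2|D) = P(D|F2)P(F2) / P(D)
= \frac{6}{11}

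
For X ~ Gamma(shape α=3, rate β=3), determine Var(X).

For X ~ Gamma(shape α=3, rate β=3):
Var(X) = \frac{1}{3}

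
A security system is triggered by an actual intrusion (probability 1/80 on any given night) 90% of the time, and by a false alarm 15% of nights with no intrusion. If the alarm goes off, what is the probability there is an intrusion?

Let D = the rare event, + = positive/flagged.
P(D) = 1/80
P(+|D) = 90/100 = 9/10
P(+|D') = 15/100 = 3/20
P(+) = P(+|D)P(D) + P(+|D')P(D')
     = \frac{9}{10} × \frac{1}{80} + \frac{3}{20} × \frac{79}{80}
     = \frac{51}{320}
P(D|+) = P(+|D)P(D)/P(+) = \frac{6}{85}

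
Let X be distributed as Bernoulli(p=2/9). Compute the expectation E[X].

For X ~ Bernoulli(p=2/9), the expected value is:
E[X] = \frac{2}{9}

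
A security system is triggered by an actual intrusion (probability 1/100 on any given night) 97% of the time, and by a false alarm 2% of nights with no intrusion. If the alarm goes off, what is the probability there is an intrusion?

Let D = the rare event, + = positive/flagged.
P(D) = 1/100
P(+|D) = 97/100
P(+|D') = 2/100 = 1/50
P(+) = P(+|D)P(D) + P(+|D')P(D')
     = \frac{97}{100} × \frac{1}{100} + \frac{1}{50} × \frac{99}{100}
     = \frac{59}{2000}
P(D|+) = P(+|D)P(D)/P(+) = \frac{97}{295}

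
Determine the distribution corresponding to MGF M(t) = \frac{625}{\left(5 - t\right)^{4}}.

The MGF M(t) = \frac{625}{\left(5 - t\right)^{4}} is the standard form for the Gamma distribution.
Comparing with the known MGF formula identifies: Gamma(shape α=4, rate β=5)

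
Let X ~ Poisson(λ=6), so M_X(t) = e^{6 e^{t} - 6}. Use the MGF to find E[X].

To find E[X], compute M^(1)(0):
M^(1)(t) = 6 e^{t} e^{6 e^{t} - 6}
M^(1)(0) = 6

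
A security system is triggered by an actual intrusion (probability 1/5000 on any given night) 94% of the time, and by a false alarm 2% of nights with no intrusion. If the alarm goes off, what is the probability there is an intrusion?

Let D = the rare event, + = positive/flagged.
P(D) = 1/5000
P(+|D) = 94/100 = 47/50
P(+|D') = 2/100 = 1/50
P(+) = P(+|D)P(D) + P(+|D')P(D')
     = \frac{47}{50} × \frac{1}{5000} + \frac{1}{50} × \frac{4999}{5000}
     = \frac{2523}{125000}
P(D|+) = P(+|D)P(D)/P(+) = \frac{47}{5046}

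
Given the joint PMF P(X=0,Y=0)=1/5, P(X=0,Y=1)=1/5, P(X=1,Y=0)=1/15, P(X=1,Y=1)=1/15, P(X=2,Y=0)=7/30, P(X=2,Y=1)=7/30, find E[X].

First find marginal of X:
P(X=0) = 2/5
P(X=1) = 2/15
P(X=2) = 7/15
E[X] = 0 × 2/5 + 1 × 2/15 + 2 × 7/15 = 16/15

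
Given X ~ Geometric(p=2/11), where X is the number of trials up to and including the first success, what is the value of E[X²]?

Using the identity E[X²] = Var(X) + (E[X])²:
E[X] = \frac{11}{2}
Var(X) = \frac{99}{4}
E[X²] = \frac{99}{4} + (\frac{11}{2})²
= 55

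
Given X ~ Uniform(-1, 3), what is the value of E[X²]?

Using the identity E[X²] = Var(X) + (E[X])²:
E[X] = 1
Var(X) = \frac{4}{3}
E[X²] = \frac{4}{3} + (1)²
= \frac{7}{3}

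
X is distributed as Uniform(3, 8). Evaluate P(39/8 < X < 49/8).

P(39/8 < X < 49/8) = ∫_{39/8}^{49/8} f(x) dx
where f(x) = \frac{1}{5}
= \frac{1}{4}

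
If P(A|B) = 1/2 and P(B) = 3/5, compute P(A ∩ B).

By definition, P(A|B) = P(A ∩ B) / P(B)
So P(A ∩ B) = P(A|B) × P(B)
= 1/2 × 3/5
= 3/10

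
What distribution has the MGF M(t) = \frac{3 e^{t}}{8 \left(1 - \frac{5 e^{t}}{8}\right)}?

The MGF M(t) = \frac{3 e^{t}}{8 \left(1 - \frac{5 e^{t}}{8}\right)} is the standard form for the Geometric distribution.
Comparing with the known MGF formula identifies: Geometric(p=3/8), X = trial number of first success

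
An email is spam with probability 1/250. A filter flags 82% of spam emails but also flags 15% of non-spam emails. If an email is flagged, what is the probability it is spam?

Let D = the rare event, + = positive/flagged.
P(D) = 1/250
P(+|D) = 82/100 = 41/50
P(+|D') = 15/100 = 3/20
P(+) = P(+|D)P(D) + P(+|D')P(D')
     = \frac{41}{50} × \frac{1}{250} + \frac{3}{20} × \frac{249}{250}
     = \frac{3817}{25000}
P(D|+) = P(+|D)P(D)/P(+) = \frac{82}{3817}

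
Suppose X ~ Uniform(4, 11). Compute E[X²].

Using the identity E[X²] = Var(X) + (E[X])²:
E[X] = \frac{15}{2}
Var(X) = \frac{49}{12}
E[X²] = \frac{49}{12} + (\frac{15}{2})²
= \frac{181}{3}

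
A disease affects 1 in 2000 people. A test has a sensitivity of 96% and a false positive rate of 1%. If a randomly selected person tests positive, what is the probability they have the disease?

Let D = the rare event, + = positive/flagged.
P(D) = 1/2000
P(+|D) = 96/100 = 24/25
P(+|D') = 1/100
P(+) = P(+|D)P(D) + P(+|D')P(D')
     = \frac{24}{25} × \frac{1}{2000} + \frac{1}{100} × \frac{1999}{2000}
     = \frac{419}{40000}
P(D|+) = P(+|D)P(D)/P(+) = \frac{96}{2095}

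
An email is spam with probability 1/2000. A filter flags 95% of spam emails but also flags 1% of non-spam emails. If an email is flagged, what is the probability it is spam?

Let D = the rare event, + = positive/flagged.
P(D) = 1/2000
P(+|D) = 95/100 = 19/20
P(+|D') = 1/100
P(+) = P(+|D)P(D) + P(+|D')P(D')
     = \frac{19}{20} × \frac{1}{2000} + \frac{1}{100} × \frac{1999}{2000}
     = \frac{1047}{100000}
P(D|+) = P(+|D)P(D)/P(+) = \frac{95}{2094}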